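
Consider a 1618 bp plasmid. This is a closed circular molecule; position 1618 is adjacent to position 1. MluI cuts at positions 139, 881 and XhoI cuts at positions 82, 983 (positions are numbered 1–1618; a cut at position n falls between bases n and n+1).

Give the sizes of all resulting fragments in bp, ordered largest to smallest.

Combined cut positions (sorted): 82, 139, 881, 983.
Circular molecule, 4 cuts → 4 fragments:
  139 − 82 = 57 bp
  881 − 139 = 742 bp
  983 − 881 = 102 bp
  wrap: 1618 − 983 + 82 = 717 bp
Sorted largest to smallest: 742, 717, 102, 57 bp.

742, 717, 102, 57 bp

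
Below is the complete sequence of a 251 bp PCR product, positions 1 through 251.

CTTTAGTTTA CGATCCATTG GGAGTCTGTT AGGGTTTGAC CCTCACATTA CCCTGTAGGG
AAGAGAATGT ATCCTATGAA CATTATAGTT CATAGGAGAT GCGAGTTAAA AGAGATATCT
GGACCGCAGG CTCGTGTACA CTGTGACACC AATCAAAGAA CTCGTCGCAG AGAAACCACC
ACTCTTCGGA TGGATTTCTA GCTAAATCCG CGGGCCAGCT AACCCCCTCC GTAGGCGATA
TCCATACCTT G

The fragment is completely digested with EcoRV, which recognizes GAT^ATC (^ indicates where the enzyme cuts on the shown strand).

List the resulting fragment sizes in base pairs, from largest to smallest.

EcoRV sites (GATATC) start at positions 114, 237.
EcoRV cuts after base 3 of each site, so after positions 116, 239.
Linear molecule, 2 cuts → 3 fragments:
  1–116 → 116 bp
  117–239 → 123 bp
  240–251 → 12 bp
Sorted largest to smallest: 123, 116, 12 bp.

123, 116, 12 bp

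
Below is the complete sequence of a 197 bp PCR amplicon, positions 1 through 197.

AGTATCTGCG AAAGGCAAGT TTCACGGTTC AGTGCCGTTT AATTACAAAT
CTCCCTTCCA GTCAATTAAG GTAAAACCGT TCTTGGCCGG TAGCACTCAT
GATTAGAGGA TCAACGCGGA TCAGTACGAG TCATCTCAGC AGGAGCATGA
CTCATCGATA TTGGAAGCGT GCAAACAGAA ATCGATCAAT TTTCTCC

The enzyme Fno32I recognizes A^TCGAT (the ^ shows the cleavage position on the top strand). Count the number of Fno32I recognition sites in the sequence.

2

ATCGAT occurs starting at positions 154, 181.
Fno32I cuts at 2 sites.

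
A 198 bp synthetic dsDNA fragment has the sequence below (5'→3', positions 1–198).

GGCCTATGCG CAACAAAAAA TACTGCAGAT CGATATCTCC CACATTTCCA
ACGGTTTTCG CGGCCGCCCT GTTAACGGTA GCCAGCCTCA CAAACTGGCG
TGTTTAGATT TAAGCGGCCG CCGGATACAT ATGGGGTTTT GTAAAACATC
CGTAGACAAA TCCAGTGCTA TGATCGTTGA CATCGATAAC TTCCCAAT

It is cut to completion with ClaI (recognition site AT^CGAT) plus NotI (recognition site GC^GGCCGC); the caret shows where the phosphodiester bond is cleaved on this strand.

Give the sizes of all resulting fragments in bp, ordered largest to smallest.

ClaI sites (ATCGAT) start at positions 29, 182.
ClaI cuts after base 2 of each site, so after positions 30, 183.
NotI sites (GCGGCCGC) start at positions 60, 114.
NotI cuts after base 2 of each site, so after positions 61, 115.
Combined cut positions: 30, 61, 115, 183.
Linear molecule, 4 cuts → 5 fragments:
  1–30 → 30 bp
  31–61 → 31 bp
  62–115 → 54 bp
  116–183 → 68 bp
  184–198 → 15 bp
Sorted largest to smallest: 68, 54, 31, 30, 15 bp.

68, 54, 31, 30, 15 bp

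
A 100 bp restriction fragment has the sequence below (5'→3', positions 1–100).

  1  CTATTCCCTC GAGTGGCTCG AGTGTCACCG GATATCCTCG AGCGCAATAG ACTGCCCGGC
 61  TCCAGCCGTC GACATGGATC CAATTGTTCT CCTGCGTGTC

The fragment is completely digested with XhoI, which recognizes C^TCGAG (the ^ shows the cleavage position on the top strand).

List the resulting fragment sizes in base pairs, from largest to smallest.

63, 20, 9, 8 bp

XhoI sites (CTCGAG) start at positions 8, 17, 37.
XhoI cuts after the first base of each site, so after positions 8, 17, 37.
Linear molecule, 3 cuts → 4 fragments:
  1–8 → 8 bp
  9–17 → 9 bp
  18–37 → 20 bp
  38–100 → 63 bp
Sorted largest to smallest: 63, 20, 9, 8 bp.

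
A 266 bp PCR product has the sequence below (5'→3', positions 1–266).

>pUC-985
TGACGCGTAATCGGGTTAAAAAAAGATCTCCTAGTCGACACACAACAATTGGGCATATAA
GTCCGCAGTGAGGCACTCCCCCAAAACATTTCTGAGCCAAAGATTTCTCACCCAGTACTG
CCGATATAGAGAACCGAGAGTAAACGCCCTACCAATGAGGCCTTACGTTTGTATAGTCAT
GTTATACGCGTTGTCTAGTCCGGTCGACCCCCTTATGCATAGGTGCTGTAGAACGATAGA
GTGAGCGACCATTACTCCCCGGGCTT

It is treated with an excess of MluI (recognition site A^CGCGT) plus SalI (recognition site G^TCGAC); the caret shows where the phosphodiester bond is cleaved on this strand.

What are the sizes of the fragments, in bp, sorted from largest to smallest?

MluI sites (ACGCGT) start at positions 3, 186.
MluI cuts after the first base of each site, so after positions 3, 186.
SalI sites (GTCGAC) start at positions 34, 203.
SalI cuts after the first base of each site, so after positions 34, 203.
Combined cut positions: 3, 34, 186, 203.
Linear molecule, 4 cuts → 5 fragments:
  1–3 → 3 bp
  4–34 → 31 bp
  35–186 → 152 bp
  187–203 → 17 bp
  204–266 → 63 bp
Sorted largest to smallest: 152, 63, 31, 17, 3 bp.

152, 63, 31, 17, 3 bp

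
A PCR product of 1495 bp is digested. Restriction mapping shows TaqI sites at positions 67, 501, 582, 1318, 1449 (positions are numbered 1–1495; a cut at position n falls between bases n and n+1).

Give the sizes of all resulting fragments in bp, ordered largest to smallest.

Linear molecule, 5 cuts → 6 fragments:
  67 − 0 = 67 bp
  501 − 67 = 434 bp
  582 − 501 = 81 bp
  1318 − 582 = 736 bp
  1449 − 1318 = 131 bp
  1495 − 1449 = 46 bp
Sorted largest to smallest: 736, 434, 131, 81, 67, 46 bp.

736, 434, 131, 81, 67, 46 bp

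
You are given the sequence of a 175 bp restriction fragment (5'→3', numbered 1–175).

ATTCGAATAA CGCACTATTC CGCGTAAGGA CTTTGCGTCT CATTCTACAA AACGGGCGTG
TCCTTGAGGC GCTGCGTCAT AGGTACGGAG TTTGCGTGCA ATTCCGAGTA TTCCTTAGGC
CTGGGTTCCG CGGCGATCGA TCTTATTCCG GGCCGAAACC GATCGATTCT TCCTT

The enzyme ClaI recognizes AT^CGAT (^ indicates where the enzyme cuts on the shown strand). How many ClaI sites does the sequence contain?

ATCGAT occurs starting at positions 136, 162.
ClaI cuts at 2 sites.

2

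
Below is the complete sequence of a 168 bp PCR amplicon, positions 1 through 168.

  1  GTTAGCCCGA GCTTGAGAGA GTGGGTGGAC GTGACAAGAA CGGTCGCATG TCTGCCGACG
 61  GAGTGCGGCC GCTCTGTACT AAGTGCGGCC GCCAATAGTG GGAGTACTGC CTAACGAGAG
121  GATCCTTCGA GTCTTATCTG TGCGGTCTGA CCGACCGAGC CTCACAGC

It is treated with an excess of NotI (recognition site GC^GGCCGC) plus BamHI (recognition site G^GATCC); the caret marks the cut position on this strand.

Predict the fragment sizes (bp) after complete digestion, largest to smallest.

NotI sites (GCGGCCGC) start at positions 65, 85.
NotI cuts after base 2 of each site, so after positions 66, 86.
The BamHI site (GGATCC) starts at position 120.
BamHI cuts after the first base of each site, so after position 120.
Combined cut positions: 66, 86, 120.
Linear molecule, 3 cuts → 4 fragments:
  1–66 → 66 bp
  67–86 → 20 bp
  87–120 → 34 bp
  121–168 → 48 bp
Sorted largest to smallest: 66, 48, 34, 20 bp.

66, 48, 34, 20 bp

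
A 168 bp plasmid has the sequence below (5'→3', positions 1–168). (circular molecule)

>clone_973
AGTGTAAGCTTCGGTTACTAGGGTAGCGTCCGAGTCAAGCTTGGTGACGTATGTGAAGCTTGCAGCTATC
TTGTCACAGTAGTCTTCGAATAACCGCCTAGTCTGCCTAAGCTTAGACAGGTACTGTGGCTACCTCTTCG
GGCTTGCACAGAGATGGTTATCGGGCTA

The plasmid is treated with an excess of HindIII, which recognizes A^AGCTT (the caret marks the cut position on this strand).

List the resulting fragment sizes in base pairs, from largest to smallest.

65, 53, 31, 19 bp

HindIII sites (AAGCTT) start at positions 6, 37, 56, 109.
HindIII cuts after the first base of each site, so after positions 6, 37, 56, 109.
Circular molecule, 4 cuts → 4 fragments:
  7–37 → 31 bp
  38–56 → 19 bp
  57–109 → 53 bp
  110–168 then 1–6 → 59 + 6 = 65 bp
Sorted largest to smallest: 65, 53, 31, 19 bp.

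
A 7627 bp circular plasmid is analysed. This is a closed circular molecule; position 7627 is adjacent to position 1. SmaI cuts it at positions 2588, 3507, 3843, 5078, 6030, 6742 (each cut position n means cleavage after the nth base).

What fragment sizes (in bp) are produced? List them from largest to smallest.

Circular molecule, 6 cuts → 6 fragments:
  3507 − 2588 = 919 bp
  3843 − 3507 = 336 bp
  5078 − 3843 = 1235 bp
  6030 − 5078 = 952 bp
  6742 − 6030 = 712 bp
  wrap: 7627 − 6742 + 2588 = 3473 bp
Sorted largest to smallest: 3473, 1235, 952, 919, 712, 336 bp.

3473, 1235, 952, 919, 712, 336 bp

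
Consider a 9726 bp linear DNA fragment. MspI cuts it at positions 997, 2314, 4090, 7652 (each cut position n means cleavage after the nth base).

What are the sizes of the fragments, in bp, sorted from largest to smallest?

Linear molecule, 4 cuts → 5 fragments:
  997 − 0 = 997 bp
  2314 − 997 = 1317 bp
  4090 − 2314 = 1776 bp
  7652 − 4090 = 3562 bp
  9726 − 7652 = 2074 bp
Sorted largest to smallest: 3562, 2074, 1776, 1317, 997 bp.

3562, 2074, 1776, 1317, 997 bp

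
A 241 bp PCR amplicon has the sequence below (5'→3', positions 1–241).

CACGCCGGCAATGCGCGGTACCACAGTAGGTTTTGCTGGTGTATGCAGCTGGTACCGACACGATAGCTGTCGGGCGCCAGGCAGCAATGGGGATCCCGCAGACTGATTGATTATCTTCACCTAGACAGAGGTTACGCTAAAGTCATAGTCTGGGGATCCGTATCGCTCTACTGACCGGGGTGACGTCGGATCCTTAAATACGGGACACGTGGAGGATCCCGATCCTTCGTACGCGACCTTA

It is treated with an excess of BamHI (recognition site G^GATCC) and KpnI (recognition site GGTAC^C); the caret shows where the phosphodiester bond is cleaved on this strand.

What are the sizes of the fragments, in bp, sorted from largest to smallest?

BamHI sites (GGATCC) start at positions 91, 154, 188, 214.
BamHI cuts after the first base of each site, so after positions 91, 154, 188, 214.
KpnI sites (GGTACC) start at positions 17, 51.
KpnI cuts after base 5 of each site (before the last base), so after positions 21, 55.
Combined cut positions: 21, 55, 91, 154, 188, 214.
Linear molecule, 6 cuts → 7 fragments:
  1–21 → 21 bp
  22–55 → 34 bp
  56–91 → 36 bp
  92–154 → 63 bp
  155–188 → 34 bp
  189–214 → 26 bp
  215–241 → 27 bp
Sorted largest to smallest: 63, 36, 34, 34, 27, 26, 21 bp.

63, 36, 34, 34, 27, 26, 21 bp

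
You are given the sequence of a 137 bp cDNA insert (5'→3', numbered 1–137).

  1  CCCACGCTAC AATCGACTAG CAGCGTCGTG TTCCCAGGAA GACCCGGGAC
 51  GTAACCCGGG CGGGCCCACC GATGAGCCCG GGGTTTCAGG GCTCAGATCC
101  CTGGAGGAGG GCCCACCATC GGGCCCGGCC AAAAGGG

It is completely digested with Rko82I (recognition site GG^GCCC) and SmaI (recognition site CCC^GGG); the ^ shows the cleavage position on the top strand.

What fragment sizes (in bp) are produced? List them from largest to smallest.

45, 31, 16, 15, 12, 12, 6 bp

Rko82I sites (GGGCCC) start at positions 62, 109, 121.
Rko82I cuts after base 2 of each site, so after positions 63, 110, 122.
SmaI sites (CCCGGG) start at positions 43, 55, 77.
SmaI cuts after base 3 of each site, so after positions 45, 57, 79.
Combined cut positions: 45, 57, 63, 79, 110, 122.
Linear molecule, 6 cuts → 7 fragments:
  1–45 → 45 bp
  46–57 → 12 bp
  58–63 → 6 bp
  64–79 → 16 bp
  80–110 → 31 bp
  111–122 → 12 bp
  123–137 → 15 bp
Sorted largest to smallest: 45, 31, 16, 15, 12, 12, 6 bp.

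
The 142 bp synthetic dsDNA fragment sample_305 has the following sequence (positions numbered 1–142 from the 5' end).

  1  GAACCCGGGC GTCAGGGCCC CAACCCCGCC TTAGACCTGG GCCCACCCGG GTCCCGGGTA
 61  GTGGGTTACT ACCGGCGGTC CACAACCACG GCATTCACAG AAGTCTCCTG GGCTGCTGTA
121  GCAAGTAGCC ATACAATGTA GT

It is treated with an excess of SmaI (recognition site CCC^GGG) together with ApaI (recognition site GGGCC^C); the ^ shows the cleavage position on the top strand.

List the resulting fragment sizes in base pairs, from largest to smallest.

87, 24, 13, 7, 6, 5 bp

SmaI sites (CCCGGG) start at positions 4, 46, 53.
SmaI cuts after base 3 of each site, so after positions 6, 48, 55.
ApaI sites (GGGCCC) start at positions 15, 39.
ApaI cuts after base 5 of each site (before the last base), so after positions 19, 43.
Combined cut positions: 6, 19, 43, 48, 55.
Linear molecule, 5 cuts → 6 fragments:
  1–6 → 6 bp
  7–19 → 13 bp
  20–43 → 24 bp
  44–48 → 5 bp
  49–55 → 7 bp
  56–142 → 87 bp
Sorted largest to smallest: 87, 24, 13, 7, 6, 5 bp.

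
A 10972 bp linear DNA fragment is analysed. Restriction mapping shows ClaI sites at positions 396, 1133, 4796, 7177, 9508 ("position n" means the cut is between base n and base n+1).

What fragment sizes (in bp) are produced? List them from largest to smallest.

Linear molecule, 5 cuts → 6 fragments:
  396 − 0 = 396 bp
  1133 − 396 = 737 bp
  4796 − 1133 = 3663 bp
  7177 − 4796 = 2381 bp
  9508 − 7177 = 2331 bp
  10972 − 9508 = 1464 bp
Sorted largest to smallest: 3663, 2381, 2331, 1464, 737, 396 bp.

3663, 2381, 2331, 1464, 737, 396 bp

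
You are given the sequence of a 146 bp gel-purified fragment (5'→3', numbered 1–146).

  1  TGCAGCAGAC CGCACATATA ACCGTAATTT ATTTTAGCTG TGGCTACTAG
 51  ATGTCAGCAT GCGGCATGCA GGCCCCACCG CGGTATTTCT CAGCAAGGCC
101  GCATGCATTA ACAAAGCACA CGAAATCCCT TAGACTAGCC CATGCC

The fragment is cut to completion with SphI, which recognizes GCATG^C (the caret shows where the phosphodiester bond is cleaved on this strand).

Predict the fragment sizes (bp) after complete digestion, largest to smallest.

SphI sites (GCATGC) start at positions 57, 64, 101.
SphI cuts after base 5 of each site (before the last base), so after positions 61, 68, 105.
Linear molecule, 3 cuts → 4 fragments:
  1–61 → 61 bp
  62–68 → 7 bp
  69–105 → 37 bp
  106–146 → 41 bp
Sorted largest to smallest: 61, 41, 37, 7 bp.

61, 41, 37, 7 bp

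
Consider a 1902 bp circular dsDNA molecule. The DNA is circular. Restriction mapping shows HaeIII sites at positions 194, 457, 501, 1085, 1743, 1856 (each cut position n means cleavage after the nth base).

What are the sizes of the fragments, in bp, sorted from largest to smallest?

658, 584, 263, 240, 113, 44 bp

Circular molecule, 6 cuts → 6 fragments:
  457 − 194 = 263 bp
  501 − 457 = 44 bp
  1085 − 501 = 584 bp
  1743 − 1085 = 658 bp
  1856 − 1743 = 113 bp
  wrap: 1902 − 1856 + 194 = 240 bp
Sorted largest to smallest: 658, 584, 263, 240, 113, 44 bp.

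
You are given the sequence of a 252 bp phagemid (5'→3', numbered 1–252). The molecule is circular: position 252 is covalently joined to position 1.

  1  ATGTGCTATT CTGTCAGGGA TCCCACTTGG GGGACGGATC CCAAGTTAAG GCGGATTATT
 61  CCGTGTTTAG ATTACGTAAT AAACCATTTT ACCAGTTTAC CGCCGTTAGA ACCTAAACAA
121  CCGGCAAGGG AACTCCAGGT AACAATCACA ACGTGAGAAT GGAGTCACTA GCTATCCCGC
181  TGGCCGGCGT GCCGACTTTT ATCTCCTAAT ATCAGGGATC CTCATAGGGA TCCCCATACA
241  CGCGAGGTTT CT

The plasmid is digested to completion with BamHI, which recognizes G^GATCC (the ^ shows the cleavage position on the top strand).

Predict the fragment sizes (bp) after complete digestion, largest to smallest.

180, 42, 18, 12 bp

BamHI sites (GGATCC) start at positions 18, 36, 216, 228.
BamHI cuts after the first base of each site, so after positions 18, 36, 216, 228.
Circular molecule, 4 cuts → 4 fragments:
  19–36 → 18 bp
  37–216 → 180 bp
  217–228 → 12 bp
  229–252 then 1–18 → 24 + 18 = 42 bp
Sorted largest to smallest: 180, 42, 18, 12 bp.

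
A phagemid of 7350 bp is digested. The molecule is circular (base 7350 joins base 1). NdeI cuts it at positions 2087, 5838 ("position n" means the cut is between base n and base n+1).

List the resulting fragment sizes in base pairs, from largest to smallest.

3751, 3599 bp

Circular molecule, 2 cuts → 2 fragments:
  5838 − 2087 = 3751 bp
  wrap: 7350 − 5838 + 2087 = 3599 bp
Sorted largest to smallest: 3751, 3599 bp.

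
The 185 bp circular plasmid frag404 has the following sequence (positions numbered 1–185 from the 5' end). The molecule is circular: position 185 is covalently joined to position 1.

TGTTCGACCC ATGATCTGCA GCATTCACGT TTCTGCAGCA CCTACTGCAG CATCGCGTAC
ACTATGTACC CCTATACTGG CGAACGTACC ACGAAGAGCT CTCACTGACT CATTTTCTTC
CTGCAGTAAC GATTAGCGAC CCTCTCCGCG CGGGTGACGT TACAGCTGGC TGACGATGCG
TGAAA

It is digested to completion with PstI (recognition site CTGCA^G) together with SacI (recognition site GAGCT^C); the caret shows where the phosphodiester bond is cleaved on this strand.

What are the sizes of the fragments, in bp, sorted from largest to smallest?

80, 51, 25, 17, 12 bp

PstI sites (CTGCAG) start at positions 16, 33, 45, 121.
PstI cuts after base 5 of each site (before the last base), so after positions 20, 37, 49, 125.
The SacI site (GAGCTC) starts at position 96.
SacI cuts after base 5 of each site (before the last base), so after position 100.
Combined cut positions: 20, 37, 49, 100, 125.
Circular molecule, 5 cuts → 5 fragments:
  21–37 → 17 bp
  38–49 → 12 bp
  50–100 → 51 bp
  101–125 → 25 bp
  126–185 then 1–20 → 60 + 20 = 80 bp
Sorted largest to smallest: 80, 51, 25, 17, 12 bp.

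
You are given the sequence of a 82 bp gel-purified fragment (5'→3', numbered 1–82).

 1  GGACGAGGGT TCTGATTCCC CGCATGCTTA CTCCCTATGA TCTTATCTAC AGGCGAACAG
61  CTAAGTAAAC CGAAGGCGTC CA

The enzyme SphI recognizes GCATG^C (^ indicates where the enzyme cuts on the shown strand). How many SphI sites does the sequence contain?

1

GCATGC occurs starting at position 22.
SphI cuts at 1 site.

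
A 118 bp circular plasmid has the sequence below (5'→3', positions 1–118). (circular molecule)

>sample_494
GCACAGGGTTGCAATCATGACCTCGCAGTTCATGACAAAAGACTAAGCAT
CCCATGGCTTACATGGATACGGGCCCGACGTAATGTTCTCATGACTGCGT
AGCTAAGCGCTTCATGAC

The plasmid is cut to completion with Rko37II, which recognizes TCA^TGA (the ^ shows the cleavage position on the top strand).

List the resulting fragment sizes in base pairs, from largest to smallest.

Rko37II sites (TCATGA) start at positions 15, 30, 89, 112.
Rko37II cuts after base 3 of each site, so after positions 17, 32, 91, 114.
Circular molecule, 4 cuts → 4 fragments:
  18–32 → 15 bp
  33–91 → 59 bp
  92–114 → 23 bp
  115–118 then 1–17 → 4 + 17 = 21 bp
Sorted largest to smallest: 59, 23, 21, 15 bp.

59, 23, 21, 15 bp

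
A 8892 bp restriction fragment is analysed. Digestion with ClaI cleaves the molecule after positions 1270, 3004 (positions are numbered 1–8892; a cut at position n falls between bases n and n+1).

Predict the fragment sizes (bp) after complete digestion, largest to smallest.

Linear molecule, 2 cuts → 3 fragments:
  1270 − 0 = 1270 bp
  3004 − 1270 = 1734 bp
  8892 − 3004 = 5888 bp
Sorted largest to smallest: 5888, 1734, 1270 bp.

5888, 1734, 1270 bp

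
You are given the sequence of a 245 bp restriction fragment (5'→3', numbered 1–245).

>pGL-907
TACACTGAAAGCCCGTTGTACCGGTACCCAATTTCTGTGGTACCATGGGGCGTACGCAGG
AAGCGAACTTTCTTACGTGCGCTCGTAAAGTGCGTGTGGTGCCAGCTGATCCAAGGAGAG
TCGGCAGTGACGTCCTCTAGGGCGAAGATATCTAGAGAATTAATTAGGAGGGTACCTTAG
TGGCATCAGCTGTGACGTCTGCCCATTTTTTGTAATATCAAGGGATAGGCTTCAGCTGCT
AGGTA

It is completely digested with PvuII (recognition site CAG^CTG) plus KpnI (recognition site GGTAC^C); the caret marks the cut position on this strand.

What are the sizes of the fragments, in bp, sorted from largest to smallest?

70, 62, 46, 27, 16, 14, 10 bp

PvuII sites (CAGCTG) start at positions 103, 187, 233.
PvuII cuts after base 3 of each site, so after positions 105, 189, 235.
KpnI sites (GGTACC) start at positions 23, 39, 171.
KpnI cuts after base 5 of each site (before the last base), so after positions 27, 43, 175.
Combined cut positions: 27, 43, 105, 175, 189, 235.
Linear molecule, 6 cuts → 7 fragments:
  1–27 → 27 bp
  28–43 → 16 bp
  44–105 → 62 bp
  106–175 → 70 bp
  176–189 → 14 bp
  190–235 → 46 bp
  236–245 → 10 bp
Sorted largest to smallest: 70, 62, 46, 27, 16, 14, 10 bp.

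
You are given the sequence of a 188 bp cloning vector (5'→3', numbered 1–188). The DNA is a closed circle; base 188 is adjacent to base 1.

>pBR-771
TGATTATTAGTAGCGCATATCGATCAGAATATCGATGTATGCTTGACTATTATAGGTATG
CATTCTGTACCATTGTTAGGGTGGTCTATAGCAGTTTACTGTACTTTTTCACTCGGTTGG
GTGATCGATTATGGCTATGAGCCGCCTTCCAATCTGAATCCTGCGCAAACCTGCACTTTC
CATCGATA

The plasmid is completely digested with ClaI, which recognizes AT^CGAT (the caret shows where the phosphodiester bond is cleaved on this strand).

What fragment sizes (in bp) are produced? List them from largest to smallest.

ClaI sites (ATCGAT) start at positions 19, 31, 124, 182.
ClaI cuts after base 2 of each site, so after positions 20, 32, 125, 183.
Circular molecule, 4 cuts → 4 fragments:
  21–32 → 12 bp
  33–125 → 93 bp
  126–183 → 58 bp
  184–188 then 1–20 → 5 + 20 = 25 bp
Sorted largest to smallest: 93, 58, 25, 12 bp.

93, 58, 25, 12 bp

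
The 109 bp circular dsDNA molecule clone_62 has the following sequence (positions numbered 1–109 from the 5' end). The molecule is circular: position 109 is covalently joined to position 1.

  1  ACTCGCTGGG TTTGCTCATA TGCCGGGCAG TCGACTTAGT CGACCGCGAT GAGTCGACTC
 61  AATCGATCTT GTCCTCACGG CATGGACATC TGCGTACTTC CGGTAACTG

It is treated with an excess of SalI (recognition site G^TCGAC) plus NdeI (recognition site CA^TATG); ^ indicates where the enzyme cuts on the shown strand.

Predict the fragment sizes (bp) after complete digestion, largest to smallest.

SalI sites (GTCGAC) start at positions 30, 39, 53.
SalI cuts after the first base of each site, so after positions 30, 39, 53.
The NdeI site (CATATG) starts at position 17.
NdeI cuts after base 2 of each site, so after position 18.
Combined cut positions: 18, 30, 39, 53.
Circular molecule, 4 cuts → 4 fragments:
  19–30 → 12 bp
  31–39 → 9 bp
  40–53 → 14 bp
  54–109 then 1–18 → 56 + 18 = 74 bp
Sorted largest to smallest: 74, 14, 12, 9 bp.

74, 14, 12, 9 bp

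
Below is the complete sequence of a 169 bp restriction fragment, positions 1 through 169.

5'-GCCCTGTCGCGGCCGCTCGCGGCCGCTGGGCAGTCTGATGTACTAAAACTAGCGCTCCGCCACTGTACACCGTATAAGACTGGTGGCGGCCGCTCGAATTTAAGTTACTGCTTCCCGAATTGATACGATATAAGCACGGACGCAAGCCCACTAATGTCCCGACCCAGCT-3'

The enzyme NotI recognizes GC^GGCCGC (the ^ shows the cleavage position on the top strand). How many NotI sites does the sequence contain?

GCGGCCGC occurs starting at positions 9, 19, 86.
NotI cuts at 3 sites.

3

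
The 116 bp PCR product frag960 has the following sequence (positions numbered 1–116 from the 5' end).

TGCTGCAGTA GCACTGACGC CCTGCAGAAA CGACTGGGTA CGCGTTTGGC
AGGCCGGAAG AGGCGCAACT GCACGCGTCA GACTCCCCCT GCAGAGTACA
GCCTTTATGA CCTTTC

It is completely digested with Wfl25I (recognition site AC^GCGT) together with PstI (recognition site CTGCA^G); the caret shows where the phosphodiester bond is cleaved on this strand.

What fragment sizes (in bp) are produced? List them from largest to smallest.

33, 23, 19, 19, 15, 7 bp

Wfl25I sites (ACGCGT) start at positions 40, 73.
Wfl25I cuts after base 2 of each site, so after positions 41, 74.
PstI sites (CTGCAG) start at positions 3, 22, 89.
PstI cuts after base 5 of each site (before the last base), so after positions 7, 26, 93.
Combined cut positions: 7, 26, 41, 74, 93.
Linear molecule, 5 cuts → 6 fragments:
  1–7 → 7 bp
  8–26 → 19 bp
  27–41 → 15 bp
  42–74 → 33 bp
  75–93 → 19 bp
  94–116 → 23 bp
Sorted largest to smallest: 33, 23, 19, 19, 15, 7 bp.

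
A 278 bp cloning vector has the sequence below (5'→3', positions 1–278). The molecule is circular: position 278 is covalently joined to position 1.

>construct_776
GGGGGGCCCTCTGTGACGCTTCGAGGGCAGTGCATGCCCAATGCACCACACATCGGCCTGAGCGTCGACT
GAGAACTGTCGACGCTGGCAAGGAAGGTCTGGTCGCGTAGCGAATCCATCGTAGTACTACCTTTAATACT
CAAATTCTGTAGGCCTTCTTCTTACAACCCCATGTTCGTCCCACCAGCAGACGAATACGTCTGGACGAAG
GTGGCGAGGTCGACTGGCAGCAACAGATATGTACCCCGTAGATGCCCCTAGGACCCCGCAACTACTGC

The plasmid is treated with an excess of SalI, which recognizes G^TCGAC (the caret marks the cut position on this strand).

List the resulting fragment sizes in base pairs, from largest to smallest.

SalI sites (GTCGAC) start at positions 64, 78, 219.
SalI cuts after the first base of each site, so after positions 64, 78, 219.
Circular molecule, 3 cuts → 3 fragments:
  65–78 → 14 bp
  79–219 → 141 bp
  220–278 then 1–64 → 59 + 64 = 123 bp
Sorted largest to smallest: 141, 123, 14 bp.

141, 123, 14 bp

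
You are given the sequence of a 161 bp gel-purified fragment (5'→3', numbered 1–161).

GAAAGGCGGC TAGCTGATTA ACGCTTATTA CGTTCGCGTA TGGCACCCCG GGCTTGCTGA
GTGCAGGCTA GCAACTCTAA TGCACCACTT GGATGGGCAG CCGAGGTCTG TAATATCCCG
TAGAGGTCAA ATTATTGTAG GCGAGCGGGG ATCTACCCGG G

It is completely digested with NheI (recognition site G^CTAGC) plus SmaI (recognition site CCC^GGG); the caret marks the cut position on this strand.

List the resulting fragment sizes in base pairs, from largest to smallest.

91, 40, 18, 9, 3 bp

NheI sites (GCTAGC) start at positions 9, 67.
NheI cuts after the first base of each site, so after positions 9, 67.
SmaI sites (CCCGGG) start at positions 47, 156.
SmaI cuts after base 3 of each site, so after positions 49, 158.
Combined cut positions: 9, 49, 67, 158.
Linear molecule, 4 cuts → 5 fragments:
  1–9 → 9 bp
  10–49 → 40 bp
  50–67 → 18 bp
  68–158 → 91 bp
  159–161 → 3 bp
Sorted largest to smallest: 91, 40, 18, 9, 3 bp.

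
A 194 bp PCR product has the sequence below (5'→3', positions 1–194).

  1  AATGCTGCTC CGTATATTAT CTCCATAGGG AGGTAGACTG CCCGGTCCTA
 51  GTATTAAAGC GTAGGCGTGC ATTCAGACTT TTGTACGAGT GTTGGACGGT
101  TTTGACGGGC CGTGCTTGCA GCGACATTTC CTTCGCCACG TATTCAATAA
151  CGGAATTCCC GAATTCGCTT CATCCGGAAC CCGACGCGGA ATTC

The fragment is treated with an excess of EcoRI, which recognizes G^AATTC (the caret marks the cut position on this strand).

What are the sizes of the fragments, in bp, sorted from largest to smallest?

EcoRI sites (GAATTC) start at positions 153, 161, 189.
EcoRI cuts after the first base of each site, so after positions 153, 161, 189.
Linear molecule, 3 cuts → 4 fragments:
  1–153 → 153 bp
  154–161 → 8 bp
  162–189 → 28 bp
  190–194 → 5 bp
Sorted largest to smallest: 153, 28, 8, 5 bp.

153, 28, 8, 5 bp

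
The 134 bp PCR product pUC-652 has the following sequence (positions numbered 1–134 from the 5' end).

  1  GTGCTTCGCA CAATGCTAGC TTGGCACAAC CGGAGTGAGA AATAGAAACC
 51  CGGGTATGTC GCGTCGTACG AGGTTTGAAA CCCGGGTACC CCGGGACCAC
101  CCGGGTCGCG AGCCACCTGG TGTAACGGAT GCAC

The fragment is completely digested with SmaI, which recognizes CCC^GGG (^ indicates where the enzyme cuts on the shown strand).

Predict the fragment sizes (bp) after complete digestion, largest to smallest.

51, 32, 32, 10, 9 bp

SmaI sites (CCCGGG) start at positions 49, 81, 90, 100.
SmaI cuts after base 3 of each site, so after positions 51, 83, 92, 102.
Linear molecule, 4 cuts → 5 fragments:
  1–51 → 51 bp
  52–83 → 32 bp
  84–92 → 9 bp
  93–102 → 10 bp
  103–134 → 32 bp
Sorted largest to smallest: 51, 32, 32, 10, 9 bp.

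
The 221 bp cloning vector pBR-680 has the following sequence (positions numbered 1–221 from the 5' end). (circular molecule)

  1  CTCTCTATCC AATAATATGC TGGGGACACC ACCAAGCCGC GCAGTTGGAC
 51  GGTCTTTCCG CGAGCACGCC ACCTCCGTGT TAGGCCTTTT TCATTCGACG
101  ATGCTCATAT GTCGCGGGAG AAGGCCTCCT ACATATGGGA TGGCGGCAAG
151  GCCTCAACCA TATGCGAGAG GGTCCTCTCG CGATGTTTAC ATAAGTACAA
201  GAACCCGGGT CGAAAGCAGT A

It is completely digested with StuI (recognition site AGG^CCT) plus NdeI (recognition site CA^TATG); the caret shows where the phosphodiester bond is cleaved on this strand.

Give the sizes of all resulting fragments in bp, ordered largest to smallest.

145, 23, 18, 17, 9, 9 bp

StuI sites (AGGCCT) start at positions 82, 122, 149.
StuI cuts after base 3 of each site, so after positions 84, 124, 151.
NdeI sites (CATATG) start at positions 106, 132, 159.
NdeI cuts after base 2 of each site, so after positions 107, 133, 160.
Combined cut positions: 84, 107, 124, 133, 151, 160.
Circular molecule, 6 cuts → 6 fragments:
  85–107 → 23 bp
  108–124 → 17 bp
  125–133 → 9 bp
  134–151 → 18 bp
  152–160 → 9 bp
  161–221 then 1–84 → 61 + 84 = 145 bp
Sorted largest to smallest: 145, 23, 18, 17, 9, 9 bp.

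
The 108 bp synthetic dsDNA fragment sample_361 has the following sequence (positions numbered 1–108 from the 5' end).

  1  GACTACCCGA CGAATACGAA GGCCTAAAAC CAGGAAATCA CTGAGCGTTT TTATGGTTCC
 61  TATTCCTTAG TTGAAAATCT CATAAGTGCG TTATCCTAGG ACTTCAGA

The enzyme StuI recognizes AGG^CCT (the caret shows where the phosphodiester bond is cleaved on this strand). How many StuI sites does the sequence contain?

AGGCCT occurs starting at position 20.
StuI cuts at 1 site.

1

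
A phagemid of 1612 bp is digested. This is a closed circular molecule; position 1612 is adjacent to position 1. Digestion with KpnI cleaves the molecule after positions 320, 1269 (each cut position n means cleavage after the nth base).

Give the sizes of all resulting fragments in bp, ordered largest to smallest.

Circular molecule, 2 cuts → 2 fragments:
  1269 − 320 = 949 bp
  wrap: 1612 − 1269 + 320 = 663 bp
Sorted largest to smallest: 949, 663 bp.

949, 663 bp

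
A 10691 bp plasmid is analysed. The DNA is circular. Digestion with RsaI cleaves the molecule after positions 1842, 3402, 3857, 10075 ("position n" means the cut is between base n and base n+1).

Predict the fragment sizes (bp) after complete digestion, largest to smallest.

Circular molecule, 4 cuts → 4 fragments:
  3402 − 1842 = 1560 bp
  3857 − 3402 = 455 bp
  10075 − 3857 = 6218 bp
  wrap: 10691 − 10075 + 1842 = 2458 bp
Sorted largest to smallest: 6218, 2458, 1560, 455 bp.

6218, 2458, 1560, 455 bp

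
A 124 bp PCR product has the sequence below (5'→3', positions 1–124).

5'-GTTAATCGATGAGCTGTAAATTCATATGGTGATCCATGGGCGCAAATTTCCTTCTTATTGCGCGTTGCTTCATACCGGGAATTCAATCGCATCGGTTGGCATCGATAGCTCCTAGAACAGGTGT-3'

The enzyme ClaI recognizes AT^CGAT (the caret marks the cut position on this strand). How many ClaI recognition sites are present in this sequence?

2

ATCGAT occurs starting at positions 5, 101.
ClaI cuts at 2 sites.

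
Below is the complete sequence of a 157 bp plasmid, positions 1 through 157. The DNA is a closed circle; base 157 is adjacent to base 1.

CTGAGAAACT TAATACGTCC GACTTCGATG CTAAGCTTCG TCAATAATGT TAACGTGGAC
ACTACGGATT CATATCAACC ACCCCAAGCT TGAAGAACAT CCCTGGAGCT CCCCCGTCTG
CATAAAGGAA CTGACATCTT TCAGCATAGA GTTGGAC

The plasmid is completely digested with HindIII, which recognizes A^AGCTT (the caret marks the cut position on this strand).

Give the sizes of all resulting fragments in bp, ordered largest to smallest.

HindIII sites (AAGCTT) start at positions 33, 86.
HindIII cuts after the first base of each site, so after positions 33, 86.
Circular molecule, 2 cuts → 2 fragments:
  34–86 → 53 bp
  87–157 then 1–33 → 71 + 33 = 104 bp
Sorted largest to smallest: 104, 53 bp.

104, 53 bp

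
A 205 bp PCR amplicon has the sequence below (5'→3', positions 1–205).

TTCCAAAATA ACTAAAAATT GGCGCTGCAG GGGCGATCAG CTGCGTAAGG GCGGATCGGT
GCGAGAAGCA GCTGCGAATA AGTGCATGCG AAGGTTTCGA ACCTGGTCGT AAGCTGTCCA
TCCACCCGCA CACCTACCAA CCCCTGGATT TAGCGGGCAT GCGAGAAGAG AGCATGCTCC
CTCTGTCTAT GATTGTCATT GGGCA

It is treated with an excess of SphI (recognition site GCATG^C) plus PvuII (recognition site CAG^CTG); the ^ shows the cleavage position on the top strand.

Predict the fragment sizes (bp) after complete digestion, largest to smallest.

73, 40, 31, 29, 17, 15 bp

SphI sites (GCATGC) start at positions 84, 157, 172.
SphI cuts after base 5 of each site (before the last base), so after positions 88, 161, 176.
PvuII sites (CAGCTG) start at positions 38, 69.
PvuII cuts after base 3 of each site, so after positions 40, 71.
Combined cut positions: 40, 71, 88, 161, 176.
Linear molecule, 5 cuts → 6 fragments:
  1–40 → 40 bp
  41–71 → 31 bp
  72–88 → 17 bp
  89–161 → 73 bp
  162–176 → 15 bp
  177–205 → 29 bp
Sorted largest to smallest: 73, 40, 31, 29, 17, 15 bp.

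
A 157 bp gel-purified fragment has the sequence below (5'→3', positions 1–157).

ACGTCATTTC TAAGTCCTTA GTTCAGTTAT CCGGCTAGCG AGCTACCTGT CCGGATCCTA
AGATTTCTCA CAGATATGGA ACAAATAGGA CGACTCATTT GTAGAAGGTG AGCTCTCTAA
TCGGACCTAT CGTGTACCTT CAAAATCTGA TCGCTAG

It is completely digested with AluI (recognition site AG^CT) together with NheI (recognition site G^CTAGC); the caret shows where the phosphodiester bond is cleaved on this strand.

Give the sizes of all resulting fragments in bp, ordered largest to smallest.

AluI sites (AGCT) start at positions 41, 111.
AluI cuts after base 2 of each site, so after positions 42, 112.
The NheI site (GCTAGC) starts at position 34.
NheI cuts after the first base of each site, so after position 34.
Combined cut positions: 34, 42, 112.
Linear molecule, 3 cuts → 4 fragments:
  1–34 → 34 bp
  35–42 → 8 bp
  43–112 → 70 bp
  113–157 → 45 bp
Sorted largest to smallest: 70, 45, 34, 8 bp.

70, 45, 34, 8 bp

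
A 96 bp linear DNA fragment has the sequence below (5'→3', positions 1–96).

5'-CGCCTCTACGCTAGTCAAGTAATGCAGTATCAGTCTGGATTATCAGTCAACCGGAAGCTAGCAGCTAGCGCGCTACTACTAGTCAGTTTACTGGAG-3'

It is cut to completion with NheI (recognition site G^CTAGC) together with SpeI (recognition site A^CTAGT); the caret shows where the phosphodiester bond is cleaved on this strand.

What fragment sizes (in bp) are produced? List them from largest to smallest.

57, 18, 14, 7 bp

NheI sites (GCTAGC) start at positions 57, 64.
NheI cuts after the first base of each site, so after positions 57, 64.
The SpeI site (ACTAGT) starts at position 78.
SpeI cuts after the first base of each site, so after position 78.
Combined cut positions: 57, 64, 78.
Linear molecule, 3 cuts → 4 fragments:
  1–57 → 57 bp
  58–64 → 7 bp
  65–78 → 14 bp
  79–96 → 18 bp
Sorted largest to smallest: 57, 18, 14, 7 bp.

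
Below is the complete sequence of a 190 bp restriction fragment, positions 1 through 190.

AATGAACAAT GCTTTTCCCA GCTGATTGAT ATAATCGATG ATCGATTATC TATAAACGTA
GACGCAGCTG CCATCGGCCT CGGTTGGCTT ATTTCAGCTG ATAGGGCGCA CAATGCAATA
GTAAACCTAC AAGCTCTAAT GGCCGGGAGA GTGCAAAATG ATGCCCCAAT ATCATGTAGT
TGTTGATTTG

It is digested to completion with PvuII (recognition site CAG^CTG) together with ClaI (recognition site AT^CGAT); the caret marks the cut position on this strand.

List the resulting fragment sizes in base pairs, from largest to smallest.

93, 30, 25, 21, 14, 7 bp

PvuII sites (CAGCTG) start at positions 19, 65, 95.
PvuII cuts after base 3 of each site, so after positions 21, 67, 97.
ClaI sites (ATCGAT) start at positions 34, 41.
ClaI cuts after base 2 of each site, so after positions 35, 42.
Combined cut positions: 21, 35, 42, 67, 97.
Linear molecule, 5 cuts → 6 fragments:
  1–21 → 21 bp
  22–35 → 14 bp
  36–42 → 7 bp
  43–67 → 25 bp
  68–97 → 30 bp
  98–190 → 93 bp
Sorted largest to smallest: 93, 30, 25, 21, 14, 7 bp.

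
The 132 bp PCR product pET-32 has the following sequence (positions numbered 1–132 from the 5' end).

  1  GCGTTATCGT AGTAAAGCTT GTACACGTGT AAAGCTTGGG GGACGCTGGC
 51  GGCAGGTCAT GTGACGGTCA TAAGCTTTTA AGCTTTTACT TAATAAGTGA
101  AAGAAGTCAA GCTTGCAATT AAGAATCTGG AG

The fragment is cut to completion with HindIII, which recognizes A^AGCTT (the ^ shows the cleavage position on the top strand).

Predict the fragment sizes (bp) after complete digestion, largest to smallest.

40, 29, 23, 17, 15, 8 bp

HindIII sites (AAGCTT) start at positions 15, 32, 72, 80, 109.
HindIII cuts after the first base of each site, so after positions 15, 32, 72, 80, 109.
Linear molecule, 5 cuts → 6 fragments:
  1–15 → 15 bp
  16–32 → 17 bp
  33–72 → 40 bp
  73–80 → 8 bp
  81–109 → 29 bp
  110–132 → 23 bp
Sorted largest to smallest: 40, 29, 23, 17, 15, 8 bp.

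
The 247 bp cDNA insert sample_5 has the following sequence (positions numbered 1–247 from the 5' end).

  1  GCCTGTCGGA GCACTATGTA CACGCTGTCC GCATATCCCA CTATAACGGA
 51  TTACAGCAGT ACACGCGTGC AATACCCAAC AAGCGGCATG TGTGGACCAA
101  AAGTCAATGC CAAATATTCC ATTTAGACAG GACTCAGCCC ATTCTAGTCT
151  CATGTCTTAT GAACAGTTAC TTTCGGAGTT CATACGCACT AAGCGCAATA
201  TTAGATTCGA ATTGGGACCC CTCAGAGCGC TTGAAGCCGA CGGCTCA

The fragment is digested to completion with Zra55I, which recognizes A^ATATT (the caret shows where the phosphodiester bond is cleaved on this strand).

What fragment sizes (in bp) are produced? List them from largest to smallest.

113, 84, 50 bp

Zra55I sites (AATATT) start at positions 113, 197.
Zra55I cuts after the first base of each site, so after positions 113, 197.
Linear molecule, 2 cuts → 3 fragments:
  1–113 → 113 bp
  114–197 → 84 bp
  198–247 → 50 bp
Sorted largest to smallest: 113, 84, 50 bp.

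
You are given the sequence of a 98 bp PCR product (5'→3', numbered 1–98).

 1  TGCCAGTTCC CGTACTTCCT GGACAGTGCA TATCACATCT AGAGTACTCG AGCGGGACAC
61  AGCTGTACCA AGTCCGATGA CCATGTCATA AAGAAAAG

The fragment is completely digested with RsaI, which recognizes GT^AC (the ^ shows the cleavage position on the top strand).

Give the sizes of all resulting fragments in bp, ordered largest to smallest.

32, 32, 21, 13 bp

RsaI sites (GTAC) start at positions 12, 44, 65.
RsaI cuts after base 2 of each site, so after positions 13, 45, 66.
Linear molecule, 3 cuts → 4 fragments:
  1–13 → 13 bp
  14–45 → 32 bp
  46–66 → 21 bp
  67–98 → 32 bp
Sorted largest to smallest: 32, 32, 21, 13 bp.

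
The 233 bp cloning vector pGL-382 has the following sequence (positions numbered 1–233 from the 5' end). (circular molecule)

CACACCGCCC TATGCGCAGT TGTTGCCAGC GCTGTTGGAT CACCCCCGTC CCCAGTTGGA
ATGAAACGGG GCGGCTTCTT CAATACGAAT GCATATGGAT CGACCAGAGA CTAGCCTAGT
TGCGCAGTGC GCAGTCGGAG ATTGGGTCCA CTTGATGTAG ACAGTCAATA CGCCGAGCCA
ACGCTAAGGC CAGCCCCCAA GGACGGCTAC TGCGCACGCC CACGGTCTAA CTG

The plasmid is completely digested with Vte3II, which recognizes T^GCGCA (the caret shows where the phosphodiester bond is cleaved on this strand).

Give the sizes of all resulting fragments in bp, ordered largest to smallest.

Vte3II sites (TGCGCA) start at positions 13, 121, 128, 211.
Vte3II cuts after the first base of each site, so after positions 13, 121, 128, 211.
Circular molecule, 4 cuts → 4 fragments:
  14–121 → 108 bp
  122–128 → 7 bp
  129–211 → 83 bp
  212–233 then 1–13 → 22 + 13 = 35 bp
Sorted largest to smallest: 108, 83, 35, 7 bp.

108, 83, 35, 7 bp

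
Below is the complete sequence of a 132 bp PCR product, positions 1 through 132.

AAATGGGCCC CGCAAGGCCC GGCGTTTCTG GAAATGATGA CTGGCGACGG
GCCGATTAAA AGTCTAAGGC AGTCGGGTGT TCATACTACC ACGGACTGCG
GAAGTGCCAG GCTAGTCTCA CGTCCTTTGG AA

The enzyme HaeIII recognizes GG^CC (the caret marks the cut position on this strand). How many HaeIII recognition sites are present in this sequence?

GGCC occurs starting at positions 6, 16, 50.
HaeIII cuts at 3 sites.

3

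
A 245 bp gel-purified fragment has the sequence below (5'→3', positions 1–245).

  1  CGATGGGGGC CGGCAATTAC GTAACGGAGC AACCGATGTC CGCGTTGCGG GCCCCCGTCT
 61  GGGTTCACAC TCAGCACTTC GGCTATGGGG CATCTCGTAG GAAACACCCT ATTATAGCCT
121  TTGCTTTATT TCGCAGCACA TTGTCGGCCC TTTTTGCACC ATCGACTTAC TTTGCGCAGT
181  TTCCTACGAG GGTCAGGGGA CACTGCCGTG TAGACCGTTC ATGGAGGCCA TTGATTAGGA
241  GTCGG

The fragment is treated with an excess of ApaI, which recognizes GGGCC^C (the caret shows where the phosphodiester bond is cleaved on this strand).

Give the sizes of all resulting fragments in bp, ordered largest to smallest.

The ApaI site (GGGCCC) starts at position 49.
ApaI cuts after base 5 of each site (before the last base), so after position 53.
Linear molecule, 1 cut → 2 fragments:
  1–53 → 53 bp
  54–245 → 192 bp
Sorted largest to smallest: 192, 53 bp.

192, 53 bp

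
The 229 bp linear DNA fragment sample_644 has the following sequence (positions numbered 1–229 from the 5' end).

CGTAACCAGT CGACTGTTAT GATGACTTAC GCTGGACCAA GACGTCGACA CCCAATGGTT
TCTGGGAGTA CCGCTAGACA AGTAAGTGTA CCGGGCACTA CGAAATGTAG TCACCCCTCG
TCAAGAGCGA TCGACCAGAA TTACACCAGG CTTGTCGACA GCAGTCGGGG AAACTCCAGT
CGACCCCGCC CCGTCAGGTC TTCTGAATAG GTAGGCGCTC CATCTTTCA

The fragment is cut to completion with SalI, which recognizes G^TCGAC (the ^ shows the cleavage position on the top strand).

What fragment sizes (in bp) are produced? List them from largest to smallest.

110, 50, 35, 25, 9 bp

SalI sites (GTCGAC) start at positions 9, 44, 154, 179.
SalI cuts after the first base of each site, so after positions 9, 44, 154, 179.
Linear molecule, 4 cuts → 5 fragments:
  1–9 → 9 bp
  10–44 → 35 bp
  45–154 → 110 bp
  155–179 → 25 bp
  180–229 → 50 bp
Sorted largest to smallest: 110, 50, 35, 25, 9 bp.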